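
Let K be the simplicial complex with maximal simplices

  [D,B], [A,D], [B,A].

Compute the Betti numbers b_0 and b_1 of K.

b_0 = 1, b_1 = 1.

Take the total order A < B < D on the vertex set. Then K (dimension 1) consists of the simplices:

  0-simplices (3): A, B, D
  1-simplices (3): AB, AD, BD

giving chain groups C_0 ≅ Z^3, C_1 ≅ Z^3.

∂_1: C_1 → C_0 maps an edge to its endpoints' difference, ∂[p,q] = q − p.
The 3×3 boundary matrix has rank 2 and Smith normal form diag(1,1).

Reading off H_k = ker ∂_k / im ∂_{k+1}:

  H_0: rank C_0 − rank ∂_1 = 3 − 2 = 1, and the invariant factors of ∂_1 are all 1, so H_0 ≅ Z.
  H_1: rank ker ∂_1 − rank ∂_2 = (3 − 2) − 0 = 1, and there is no ∂_2, so H_1 ≅ Z.

(K is a triangulation of the circle S^1.)

Hence the Betti numbers are b_0 = 1, b_1 = 1.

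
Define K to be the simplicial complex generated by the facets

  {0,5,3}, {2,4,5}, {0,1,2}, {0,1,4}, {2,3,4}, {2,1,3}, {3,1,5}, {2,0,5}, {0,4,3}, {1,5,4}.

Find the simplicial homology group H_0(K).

H_0 ≅ Z.

K has 6 vertices, 15 edges, 10 triangles.
rank ∂_0 = 0, rank ∂_1 = 5 ⇒ b_0 = 6 − 0 − 5 = 1; all invariant factors of ∂_1 are 1 so no torsion. So H_0 ≅ Z.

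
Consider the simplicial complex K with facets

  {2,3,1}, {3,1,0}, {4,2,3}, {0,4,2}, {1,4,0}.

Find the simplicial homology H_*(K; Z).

H_0 ≅ Z,  H_1 ≅ Z,  H_2 = 0.

Fix the vertex order 0 < 1 < 2 < 3 < 4 and write every simplex with vertices in increasing order. Then dim K = 2 and the simplices of K are:

  0-simplices (5): [0], [1], [2], [3], [4]
  1-simplices (10): [0,1], [0,2], [0,3], [0,4], [1,2], [1,3], [1,4], [2,3], [2,4], [3,4]
  2-simplices (5): [0,1,3], [0,1,4], [0,2,4], [1,2,3], [2,3,4]

so the chain groups are C_0 ≅ Z^5, C_1 ≅ Z^10, C_2 ≅ Z^5.

∂_1: C_1 → C_0 sends each edge [p,q] (with p < q) to q − p.
The 5×10 boundary matrix has rank 4 and Smith normal form diag(1,1,1,1).

Boundary ∂_2: C_2 → C_1 sends each 2-simplex [p,q,r] to [q,r] − [p,r] + [p,q]. For instance
  ∂[0,1,4] = [1,4] − [0,4] + [0,1],
  ∂[2,3,4] = [3,4] − [2,4] + [2,3].
This gives a 10×5 integer matrix of rank 5; reducing to Smith normal form yields diagonal entries (1,1,1,1,1).

Reading off H_k = ker ∂_k / im ∂_{k+1}:

  H_0: rank C_0 − rank ∂_1 = 5 − 4 = 1, and the invariant factors of ∂_1 are all 1, so H_0 = Z.
  H_1: rank ker ∂_1 − rank ∂_2 = (10 − 4) − 5 = 1, and the invariant factors of ∂_2 are all 1, so H_1 = Z.
  H_2: rank ker ∂_2 − rank ∂_3 = (5 − 5) − 0 = 0, and there is no ∂_3, so H_2 = 0.

As a check, the Euler characteristic is 5 − 10 + 5 = 0, which agrees with 1 − 1 + 0 = 0.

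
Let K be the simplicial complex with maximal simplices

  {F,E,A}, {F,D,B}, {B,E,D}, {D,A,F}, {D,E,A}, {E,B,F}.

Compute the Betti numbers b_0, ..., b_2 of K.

We work with the vertex ordering A < B < D < E < F. The simplices of K, each written with vertices in increasing order, are:

  0-simplices (5): A, B, D, E, F
  1-simplices (9): AD, AE, AF, BD, BE, BF, DE, DF, EF
  2-simplices (6): ADE, ADF, AEF, BDE, BDF, BEF

so the chain groups are C_0 ≅ Z^5, C_1 ≅ Z^9, C_2 ≅ Z^6.

The boundary map ∂_1: C_1 → C_0 is given by ∂[p,q] = [q] − [p].
As a 5×9 matrix over Z this has rank 4, with invariant factors (1,1,1,1).

The boundary map ∂_2: C_2 → C_1 maps a triangle to the signed sum of its edges. For instance
  ∂AEF = EF − AF + AE,
  ∂BDF = DF − BF + BD.
As a 9×6 matrix over Z this has rank 5, with invariant factors (1,1,1,1,1).

From H_k ≅ ker(∂_k) / im(∂_{k+1}) we obtain:

  H_0: rank C_0 − rank ∂_1 = 5 − 4 = 1, and the invariant factors of ∂_1 are all 1, so H_0 = Z.
  H_1: rank ker ∂_1 − rank ∂_2 = (9 − 4) − 5 = 0, and the invariant factors of ∂_2 are all 1, so H_1 = 0.
  H_2: rank ker ∂_2 − rank ∂_3 = (6 − 5) − 0 = 1, and there is no ∂_3, so H_2 = Z.

As a check, the Euler characteristic is 5 − 9 + 6 = 2, which agrees with 1 − 0 + 1 = 2.
(K is a triangulation of the 2-sphere S^2.)

Hence the Betti numbers are b_0 = 1, b_1 = 0, b_2 = 1.

b_0 = 1, b_1 = 0, b_2 = 1.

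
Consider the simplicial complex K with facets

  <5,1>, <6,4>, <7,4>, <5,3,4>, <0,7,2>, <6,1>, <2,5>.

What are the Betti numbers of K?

b_0 = 1, b_1 = 2, b_2 = 0.

Order the vertices as 0 < 1 < 2 < 3 < 4 < 5 < 6 < 7. Listing each simplex with vertices in this order, K has dimension 2 with simplices:

  0-simplices (8): [0], [1], [2], [3], [4], [5], [6], [7]
  1-simplices (11): [0,2], [0,7], [1,5], [1,6], [2,5], [2,7], [3,4], [3,5], [4,5], [4,6], [4,7]
  2-simplices (2): [0,2,7], [3,4,5]

so the chain groups are C_0 ≅ Z^8, C_1 ≅ Z^11, C_2 ≅ Z^2.

The boundary map ∂_1: C_1 → C_0 is given by ∂[p,q] = [q] − [p].
As a 8×11 matrix over Z this has rank 7, with invariant factors (1,1,1,1,1,1,1).

The boundary map ∂_2: C_2 → C_1 acts by ∂[p,q,r] = [q,r] − [p,r] + [p,q]. For instance
  ∂[0,2,7] = [2,7] − [0,7] + [0,2],
  ∂[3,4,5] = [4,5] − [3,5] + [3,4].
As a 11×2 matrix over Z this has rank 2, with invariant factors (1,1).

Now H_k = ker ∂_k / im ∂_{k+1}, so:

  H_0: rank C_0 − rank ∂_1 = 8 − 7 = 1, and the invariant factors of ∂_1 are all 1, so H_0 = Z.
  H_1: rank ker ∂_1 − rank ∂_2 = (11 − 7) − 2 = 2, and the invariant factors of ∂_2 are all 1, so H_1 = Z^2.
  H_2: rank ker ∂_2 − rank ∂_3 = (2 − 2) − 0 = 0, and there is no ∂_3, so H_2 = 0.

Hence the Betti numbers are b_0 = 1, b_1 = 2, b_2 = 0.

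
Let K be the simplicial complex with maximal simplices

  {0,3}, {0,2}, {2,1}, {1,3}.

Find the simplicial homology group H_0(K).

H_0 = Z.

Order the vertices as 0 < 1 < 2 < 3. Listing each simplex with vertices in this order, K has dimension 1 with simplices:

  0-simplices (4): [0], [1], [2], [3]
  1-simplices (4): [0,2], [0,3], [1,2], [1,3]

so the chain groups are C_0 ≅ Z^4, C_1 ≅ Z^4.

The boundary map ∂_1: C_1 → C_0 sends each edge [p,q] (with p < q) to q − p. For instance
  ∂[0,3] = [3] − [0].
The 4×4 boundary matrix has rank 3 and Smith normal form diag(1,1,1).

Computing H_k = (kernel of ∂_k) / (image of ∂_{k+1}):

  H_0: rank C_0 − rank ∂_1 = 4 − 3 = 1, and the invariant factors of ∂_1 are all 1, so H_0 = Z.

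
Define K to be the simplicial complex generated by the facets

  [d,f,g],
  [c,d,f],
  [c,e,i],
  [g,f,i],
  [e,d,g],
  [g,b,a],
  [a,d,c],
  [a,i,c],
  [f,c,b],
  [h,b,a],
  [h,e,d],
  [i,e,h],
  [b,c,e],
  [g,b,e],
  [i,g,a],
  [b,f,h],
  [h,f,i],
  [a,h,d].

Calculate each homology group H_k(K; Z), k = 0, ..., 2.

H_0 ≅ Z,  H_1 ≅ Z^2,  H_2 ≅ Z.

We work with the vertex ordering a < b < c < d < e < f < g < h < i. The simplices of K, each written with vertices in increasing order, are:

  0-simplices (9): a, b, c, d, e, f, g, h, i
  1-simplices (27): ab, ac, ad, ag, ah, ai, bc, be, bf, bg, bh, cd, ce, cf, ci, de, df, dg, dh, eg, eh, ei, fg, fh, fi, gi, hi
  2-simplices (18): abg, abh, acd, aci, adh, agi, bce, bcf, beg, bfh, cdf, cei, deg, deh, dfg, ehi, fgi, fhi

giving chain groups C_0 ≅ Z^9, C_1 ≅ Z^27, C_2 ≅ Z^18.

The boundary map ∂_1: C_1 → C_0 maps an edge to its endpoints' difference, ∂[p,q] = q − p.
This gives a 9×27 integer matrix of rank 8; reducing to Smith normal form yields diagonal entries (1,1,1,1,1,1,1,1).

∂_2: C_2 → C_1 maps a triangle to the signed sum of its edges. For instance
  ∂agi = gi − ai + ag,
  ∂deg = eg − dg + de.
This gives a 27×18 integer matrix of rank 17; reducing to Smith normal form yields diagonal entries (1,1,1,1,1,1,1,1,1,1,1,1,1,1,1,1,1).

Computing H_k = (kernel of ∂_k) / (image of ∂_{k+1}):

  H_0: rank C_0 − rank ∂_1 = 9 − 8 = 1, and the invariant factors of ∂_1 are all 1, so H_0 ≅ Z.
  H_1: rank ker ∂_1 − rank ∂_2 = (27 − 8) − 17 = 2, and the invariant factors of ∂_2 are all 1, so H_1 ≅ Z^2.
  H_2: rank ker ∂_2 − rank ∂_3 = (18 − 17) − 0 = 1, and there is no ∂_3, so H_2 ≅ Z.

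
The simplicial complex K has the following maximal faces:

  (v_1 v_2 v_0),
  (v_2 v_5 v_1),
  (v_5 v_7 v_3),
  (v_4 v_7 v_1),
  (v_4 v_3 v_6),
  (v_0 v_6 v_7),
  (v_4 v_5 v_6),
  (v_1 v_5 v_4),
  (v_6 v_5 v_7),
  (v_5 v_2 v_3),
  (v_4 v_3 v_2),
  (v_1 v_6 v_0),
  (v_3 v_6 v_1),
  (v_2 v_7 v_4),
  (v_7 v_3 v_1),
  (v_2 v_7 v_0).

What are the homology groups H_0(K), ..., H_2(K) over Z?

H_0 ≅ Z,  H_1 ≅ Z^2,  H_2 ≅ Z.

Fix the vertex order v_0 < v_1 < v_2 < v_3 < v_4 < v_5 < v_6 < v_7 and write every simplex with vertices in increasing order. Then dim K = 2 and the simplices of K are:

  0-simplices (8): [v_0], [v_1], [v_2], [v_3], [v_4], [v_5], [v_6], [v_7]
  1-simplices (24): (24 of them)
  2-simplices (16): (16 of them)

Hence C_0 ≅ Z^8, C_1 ≅ Z^24, C_2 ≅ Z^16.

∂_1: C_1 → C_0 is given by ∂[p,q] = [q] − [p].
This gives a 8×24 integer matrix of rank 7; reducing to Smith normal form yields diagonal entries (1,1,1,1,1,1,1).

∂_2: C_2 → C_1 sends each 2-simplex [p,q,r] to [q,r] − [p,r] + [p,q]. For instance
  ∂[v_5,v_6,v_7] = [v_6,v_7] − [v_5,v_7] + [v_5,v_6],
  ∂[v_2,v_4,v_7] = [v_4,v_7] − [v_2,v_7] + [v_2,v_4].
As a 24×16 matrix over Z this has rank 15, with invariant factors (1,1,1,1,1,1,1,1,1,1,1,1,1,1,1).

Computing H_k = (kernel of ∂_k) / (image of ∂_{k+1}):

  H_0: rank C_0 − rank ∂_1 = 8 − 7 = 1, and the invariant factors of ∂_1 are all 1, so H_0 ≅ Z.
  H_1: rank ker ∂_1 − rank ∂_2 = (24 − 7) − 15 = 2, and the invariant factors of ∂_2 are all 1, so H_1 ≅ Z^2.
  H_2: rank ker ∂_2 − rank ∂_3 = (16 − 15) − 0 = 1, and there is no ∂_3, so H_2 ≅ Z.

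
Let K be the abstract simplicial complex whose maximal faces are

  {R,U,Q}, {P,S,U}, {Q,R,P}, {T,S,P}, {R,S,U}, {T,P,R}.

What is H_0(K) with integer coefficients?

H_0 ≅ Z.

We work with the vertex ordering P < Q < R < S < T < U. The simplices of K, each written with vertices in increasing order, are:

  0-simplices (6): P, Q, R, S, T, U
  1-simplices (12): PQ, PR, PS, PT, PU, QR, QU, RS, RT, RU, ST, SU
  2-simplices (6): PQR, PRT, PST, PSU, QRU, RSU

Hence C_0 ≅ Z^6, C_1 ≅ Z^12, C_2 ≅ Z^6.

The boundary map ∂_1: C_1 → C_0 maps an edge to its endpoints' difference, ∂[p,q] = q − p. For instance
  ∂RS = S − R.
As a 6×12 matrix over Z this has rank 5, with invariant factors (1,1,1,1,1).

∂_2: C_2 → C_1 acts by ∂[p,q,r] = [q,r] − [p,r] + [p,q]. For instance
  ∂PRT = RT − PT + PR,
  ∂PSU = SU − PU + PS.
As a 12×6 matrix over Z this has rank 6, with invariant factors (1,1,1,1,1,1).

Computing H_k = (kernel of ∂_k) / (image of ∂_{k+1}):

  H_0: rank C_0 − rank ∂_1 = 6 − 5 = 1, and the invariant factors of ∂_1 are all 1, so H_0 = Z.

(K is a triangulation of the cylinder S^1 x I.)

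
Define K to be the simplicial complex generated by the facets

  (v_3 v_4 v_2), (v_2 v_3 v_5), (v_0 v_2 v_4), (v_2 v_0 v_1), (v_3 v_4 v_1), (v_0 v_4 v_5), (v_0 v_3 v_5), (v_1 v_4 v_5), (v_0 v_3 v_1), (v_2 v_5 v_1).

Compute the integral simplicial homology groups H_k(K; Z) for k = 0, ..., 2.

Take the total order v_0 < v_1 < v_2 < v_3 < v_4 < v_5 on the vertex set. Then K (dimension 2) consists of the simplices:

  0-simplices (6): [v_0], [v_1], [v_2], [v_3], [v_4], [v_5]
  1-simplices (15): (15 of them)
  2-simplices (10): [v_0,v_1,v_2], [v_0,v_1,v_3], [v_0,v_2,v_4], [v_0,v_3,v_5], [v_0,v_4,v_5], [v_1,v_2,v_5], [v_1,v_3,v_4], [v_1,v_4,v_5], [v_2,v_3,v_4], [v_2,v_3,v_5]

giving chain groups C_0 ≅ Z^6, C_1 ≅ Z^15, C_2 ≅ Z^10.

∂_1: C_1 → C_0 sends each edge [p,q] (with p < q) to q − p. For instance
  ∂[v_1,v_4] = [v_4] − [v_1].
The 6×15 boundary matrix has rank 5 and Smith normal form diag(1,1,1,1,1).

Boundary ∂_2: C_2 → C_1 sends each 2-simplex [p,q,r] to [q,r] − [p,r] + [p,q]. For instance
  ∂[v_0,v_3,v_5] = [v_3,v_5] − [v_0,v_5] + [v_0,v_3],
  ∂[v_0,v_1,v_2] = [v_1,v_2] − [v_0,v_2] + [v_0,v_1].
This gives a 15×10 integer matrix of rank 10; reducing to Smith normal form yields diagonal entries (1,1,1,1,1,1,1,1,1,2).

Computing H_k = (kernel of ∂_k) / (image of ∂_{k+1}):

  H_0: rank C_0 − rank ∂_1 = 6 − 5 = 1, and the invariant factors of ∂_1 are all 1, so H_0 = Z.
  H_1: rank ker ∂_1 − rank ∂_2 = (15 − 5) − 10 = 0, and ∂_2 has invariant factor 2 > 1, so H_1 = Z/2.
  H_2: rank ker ∂_2 − rank ∂_3 = (10 − 10) − 0 = 0, and there is no ∂_3, so H_2 = 0.

H_0 ≅ Z,  H_1 ≅ Z/2,  H_2 = 0.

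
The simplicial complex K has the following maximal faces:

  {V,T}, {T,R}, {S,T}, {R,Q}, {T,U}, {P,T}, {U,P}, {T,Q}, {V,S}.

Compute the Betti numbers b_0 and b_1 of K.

We work with the vertex ordering P < Q < R < S < T < U < V. The simplices of K, each written with vertices in increasing order, are:

  0-simplices (7): P, Q, R, S, T, U, V
  1-simplices (9): PT, PU, QR, QT, RT, ST, SV, TU, TV

so the chain groups are C_0 ≅ Z^7, C_1 ≅ Z^9.

The boundary map ∂_1: C_1 → C_0 sends each edge [p,q] (with p < q) to q − p. For instance
  ∂SV = V − S.
The resulting 7×9 matrix has rank 6, and its Smith normal form has invariant factors (1,1,1,1,1,1).

Reading off H_k = ker ∂_k / im ∂_{k+1}:

  H_0: rank C_0 − rank ∂_1 = 7 − 6 = 1, and the invariant factors of ∂_1 are all 1, so H_0 ≅ Z.
  H_1: rank ker ∂_1 − rank ∂_2 = (9 − 6) − 0 = 3, and there is no ∂_2, so H_1 ≅ Z^3.

(K is a triangulation of a wedge of 3 circles.)

Hence the Betti numbers are b_0 = 1, b_1 = 3.

b_0 = 1, b_1 = 3.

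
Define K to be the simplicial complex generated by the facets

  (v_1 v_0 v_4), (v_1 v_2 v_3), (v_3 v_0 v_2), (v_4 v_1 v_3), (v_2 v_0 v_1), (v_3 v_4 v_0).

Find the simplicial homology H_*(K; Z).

H_0 ≅ Z,  H_1 = 0,  H_2 ≅ Z.

We work with the vertex ordering v_0 < v_1 < v_2 < v_3 < v_4. The simplices of K, each written with vertices in increasing order, are:

  0-simplices (5): [v_0], [v_1], [v_2], [v_3], [v_4]
  1-simplices (9): [v_0,v_1], [v_0,v_2], [v_0,v_3], [v_0,v_4], [v_1,v_2], [v_1,v_3], [v_1,v_4], [v_2,v_3], [v_3,v_4]
  2-simplices (6): [v_0,v_1,v_2], [v_0,v_1,v_4], [v_0,v_2,v_3], [v_0,v_3,v_4], [v_1,v_2,v_3], [v_1,v_3,v_4]

giving chain groups C_0 ≅ Z^5, C_1 ≅ Z^9, C_2 ≅ Z^6.

Boundary ∂_1: C_1 → C_0 is given by ∂[p,q] = [q] − [p]. For instance
  ∂[v_0,v_4] = [v_4] − [v_0].
The 5×9 boundary matrix has rank 4 and Smith normal form diag(1,1,1,1).

The boundary map ∂_2: C_2 → C_1 acts by ∂[p,q,r] = [q,r] − [p,r] + [p,q]. For instance
  ∂[v_1,v_2,v_3] = [v_2,v_3] − [v_1,v_3] + [v_1,v_2],
  ∂[v_1,v_3,v_4] = [v_3,v_4] − [v_1,v_4] + [v_1,v_3].
This gives a 9×6 integer matrix of rank 5; reducing to Smith normal form yields diagonal entries (1,1,1,1,1).

From H_k ≅ ker(∂_k) / im(∂_{k+1}) we obtain:

  H_0: rank C_0 − rank ∂_1 = 5 − 4 = 1, and the invariant factors of ∂_1 are all 1, so H_0 = Z.
  H_1: rank ker ∂_1 − rank ∂_2 = (9 − 4) − 5 = 0, and the invariant factors of ∂_2 are all 1, so H_1 = 0.
  H_2: rank ker ∂_2 − rank ∂_3 = (6 − 5) − 0 = 1, and there is no ∂_3, so H_2 = Z.

As a check, the Euler characteristic is 5 − 9 + 6 = 2, which agrees with 1 − 0 + 1 = 2.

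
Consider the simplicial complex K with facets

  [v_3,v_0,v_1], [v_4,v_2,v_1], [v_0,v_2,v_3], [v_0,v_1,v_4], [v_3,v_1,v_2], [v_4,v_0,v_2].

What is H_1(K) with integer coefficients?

K has 5 vertices, 9 edges, 6 triangles.
rank ∂_1 = 4, rank ∂_2 = 5 ⇒ b_1 = 9 − 4 − 5 = 0; all invariant factors of ∂_2 are 1 so no torsion. So H_1 ≅ 0.

H_1 = 0.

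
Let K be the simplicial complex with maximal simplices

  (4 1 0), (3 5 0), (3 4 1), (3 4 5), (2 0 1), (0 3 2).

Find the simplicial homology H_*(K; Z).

Fix the vertex order 0 < 1 < 2 < 3 < 4 < 5 and write every simplex with vertices in increasing order. Then dim K = 2 and the simplices of K are:

  0-simplices (6): [0], [1], [2], [3], [4], [5]
  1-simplices (12): [0,1], [0,2], [0,3], [0,4], [0,5], [1,2], [1,3], [1,4], [2,3], [3,4], [3,5], [4,5]
  2-simplices (6): [0,1,2], [0,1,4], [0,2,3], [0,3,5], [1,3,4], [3,4,5]

so the chain groups are C_0 ≅ Z^6, C_1 ≅ Z^12, C_2 ≅ Z^6.

∂_1: C_1 → C_0 is given by ∂[p,q] = [q] − [p]. For instance
  ∂[0,2] = [2] − [0].
As a 6×12 matrix over Z this has rank 5, with invariant factors (1,1,1,1,1).

The boundary map ∂_2: C_2 → C_1 maps a triangle to the signed sum of its edges. For instance
  ∂[0,2,3] = [2,3] − [0,3] + [0,2],
  ∂[0,1,4] = [1,4] − [0,4] + [0,1].
The resulting 12×6 matrix has rank 6, and its Smith normal form has invariant factors (1,1,1,1,1,1).

Computing H_k = (kernel of ∂_k) / (image of ∂_{k+1}):

  H_0: rank C_0 − rank ∂_1 = 6 − 5 = 1, and the invariant factors of ∂_1 are all 1, so H_0 = Z.
  H_1: rank ker ∂_1 − rank ∂_2 = (12 − 5) − 6 = 1, and the invariant factors of ∂_2 are all 1, so H_1 = Z.
  H_2: rank ker ∂_2 − rank ∂_3 = (6 − 6) − 0 = 0, and there is no ∂_3, so H_2 = 0.

As a check, the Euler characteristic is 6 − 12 + 6 = 0, which agrees with 1 − 1 + 0 = 0.

H_0 ≅ Z,  H_1 ≅ Z,  H_2 = 0.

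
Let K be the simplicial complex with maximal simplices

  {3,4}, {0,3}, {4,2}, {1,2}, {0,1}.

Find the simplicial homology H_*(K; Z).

H_0 = Z,  H_1 = Z.

Take the total order 0 < 1 < 2 < 3 < 4 on the vertex set. Then K (dimension 1) consists of the simplices:

  0-simplices (5): [0], [1], [2], [3], [4]
  1-simplices (5): [0,1], [0,3], [1,2], [2,4], [3,4]

so the chain groups are C_0 ≅ Z^5, C_1 ≅ Z^5.

Boundary ∂_1: C_1 → C_0 is given by ∂[p,q] = [q] − [p]. For instance
  ∂[1,2] = [2] − [1].
As a 5×5 matrix over Z this has rank 4, with invariant factors (1,1,1,1).

Reading off H_k = ker ∂_k / im ∂_{k+1}:

  H_0: rank C_0 − rank ∂_1 = 5 − 4 = 1, and the invariant factors of ∂_1 are all 1, so H_0 = Z.
  H_1: rank ker ∂_1 − rank ∂_2 = (5 − 4) − 0 = 1, and there is no ∂_2, so H_1 = Z.

As a check, the Euler characteristic is 5 − 5 = 0, which agrees with 1 − 1 = 0.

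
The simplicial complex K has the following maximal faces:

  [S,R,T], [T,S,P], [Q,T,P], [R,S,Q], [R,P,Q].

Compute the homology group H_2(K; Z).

H_2 ≅ 0.

Order the vertices as P < Q < R < S < T. Listing each simplex with vertices in this order, K has dimension 2 with simplices:

  0-simplices (5): P, Q, R, S, T
  1-simplices (10): PQ, PR, PS, PT, QR, QS, QT, RS, RT, ST
  2-simplices (5): PQR, PQT, PST, QRS, RST

Hence C_0 ≅ Z^5, C_1 ≅ Z^10, C_2 ≅ Z^5.

Boundary ∂_1: C_1 → C_0 is given by ∂[p,q] = [q] − [p]. For instance
  ∂ST = T − S.
As a 5×10 matrix over Z this has rank 4, with invariant factors (1,1,1,1).

∂_2: C_2 → C_1 maps a triangle to the signed sum of its edges. For instance
  ∂PST = ST − PT + PS,
  ∂QRS = RS − QS + QR.
The resulting 10×5 matrix has rank 5, and its Smith normal form has invariant factors (1,1,1,1,1).

From H_k ≅ ker(∂_k) / im(∂_{k+1}) we obtain:

  H_2: rank ker ∂_2 − rank ∂_3 = (5 − 5) − 0 = 0, and there is no ∂_3, so H_2 = 0.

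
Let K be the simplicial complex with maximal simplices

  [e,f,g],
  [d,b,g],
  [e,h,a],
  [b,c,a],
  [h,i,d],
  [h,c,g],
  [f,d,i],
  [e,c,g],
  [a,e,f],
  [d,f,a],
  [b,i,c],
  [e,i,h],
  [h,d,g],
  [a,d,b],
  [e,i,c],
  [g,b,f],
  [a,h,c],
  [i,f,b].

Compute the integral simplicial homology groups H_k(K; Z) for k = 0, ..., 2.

Fix the vertex order a < b < c < d < e < f < g < h < i and write every simplex with vertices in increasing order. Then dim K = 2 and the simplices of K are:

  0-simplices (9): a, b, c, d, e, f, g, h, i
  1-simplices (27): ab, ac, ad, ae, af, ah, bc, bd, bf, bg, bi, ce, cg, ch, ci, df, dg, dh, di, ef, eg, eh, ei, fg, fi, gh, hi
  2-simplices (18): abc, abd, ach, adf, aef, aeh, bci, bdg, bfg, bfi, ceg, cei, cgh, dfi, dgh, dhi, efg, ehi

Hence C_0 ≅ Z^9, C_1 ≅ Z^27, C_2 ≅ Z^18.

∂_1: C_1 → C_0 is given by ∂[p,q] = [q] − [p]. For instance
  ∂ae = e − a.
As a 9×27 matrix over Z this has rank 8, with invariant factors (1,1,1,1,1,1,1,1).

The boundary map ∂_2: C_2 → C_1 maps a triangle to the signed sum of its edges. For instance
  ∂dgh = gh − dh + dg,
  ∂efg = fg − eg + ef.
As a 27×18 matrix over Z this has rank 18, with invariant factors (1,1,1,1,1,1,1,1,1,1,1,1,1,1,1,1,1,2).

From H_k ≅ ker(∂_k) / im(∂_{k+1}) we obtain:

  H_0: rank C_0 − rank ∂_1 = 9 − 8 = 1, and the invariant factors of ∂_1 are all 1, so H_0 = Z.
  H_1: rank ker ∂_1 − rank ∂_2 = (27 − 8) − 18 = 1, and ∂_2 has invariant factor 2 > 1, so H_1 = Z ⊕ Z/2Z.
  H_2: rank ker ∂_2 − rank ∂_3 = (18 − 18) − 0 = 0, and there is no ∂_3, so H_2 = 0.

As a check, the Euler characteristic is 9 − 27 + 18 = 0, which agrees with 1 − 1 + 0 = 0.

H_0 ≅ Z,  H_1 ≅ Z ⊕ Z/2Z,  H_2 = 0.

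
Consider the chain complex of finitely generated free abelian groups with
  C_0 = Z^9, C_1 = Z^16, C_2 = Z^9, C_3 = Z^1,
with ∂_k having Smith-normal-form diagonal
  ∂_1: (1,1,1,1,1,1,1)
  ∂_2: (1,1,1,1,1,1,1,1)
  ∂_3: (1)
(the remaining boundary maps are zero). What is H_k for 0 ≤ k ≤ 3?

H_0: b_0 = 9 − 0 − 7 = 2; torsion from ∂_1 factors > 1: none. So H_0 ≅ Z^2.
H_1: b_1 = 16 − 7 − 8 = 1; torsion from ∂_2 factors > 1: none. So H_1 ≅ Z.
H_2: b_2 = 9 − 8 − 1 = 0; torsion from ∂_3 factors > 1: none. So H_2 ≅ 0.
H_3: b_3 = 1 − 1 − 0 = 0; torsion from ∂_4 factors > 1: none. So H_3 ≅ 0.

H_0 ≅ Z^2,  H_1 ≅ Z,  H_2 = 0,  H_3 = 0.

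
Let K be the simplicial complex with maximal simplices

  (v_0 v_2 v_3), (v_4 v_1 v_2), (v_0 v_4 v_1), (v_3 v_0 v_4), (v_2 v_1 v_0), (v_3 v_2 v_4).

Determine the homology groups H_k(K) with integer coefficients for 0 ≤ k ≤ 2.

Take the total order v_0 < v_1 < v_2 < v_3 < v_4 on the vertex set. Then K (dimension 2) consists of the simplices:

  0-simplices (5): [v_0], [v_1], [v_2], [v_3], [v_4]
  1-simplices (9): [v_0,v_1], [v_0,v_2], [v_0,v_3], [v_0,v_4], [v_1,v_2], [v_1,v_4], [v_2,v_3], [v_2,v_4], [v_3,v_4]
  2-simplices (6): [v_0,v_1,v_2], [v_0,v_1,v_4], [v_0,v_2,v_3], [v_0,v_3,v_4], [v_1,v_2,v_4], [v_2,v_3,v_4]

Hence C_0 ≅ Z^5, C_1 ≅ Z^9, C_2 ≅ Z^6.

Boundary ∂_1: C_1 → C_0 is given by ∂[p,q] = [q] − [p].
As a 5×9 matrix over Z this has rank 4, with invariant factors (1,1,1,1).

Boundary ∂_2: C_2 → C_1 maps a triangle to the signed sum of its edges. For instance
  ∂[v_1,v_2,v_4] = [v_2,v_4] − [v_1,v_4] + [v_1,v_2],
  ∂[v_0,v_2,v_3] = [v_2,v_3] − [v_0,v_3] + [v_0,v_2].
This gives a 9×6 integer matrix of rank 5; reducing to Smith normal form yields diagonal entries (1,1,1,1,1).

Computing H_k = (kernel of ∂_k) / (image of ∂_{k+1}):

  H_0: rank C_0 − rank ∂_1 = 5 − 4 = 1, and the invariant factors of ∂_1 are all 1, so H_0 = Z.
  H_1: rank ker ∂_1 − rank ∂_2 = (9 − 4) − 5 = 0, and the invariant factors of ∂_2 are all 1, so H_1 = 0.
  H_2: rank ker ∂_2 − rank ∂_3 = (6 − 5) − 0 = 1, and there is no ∂_3, so H_2 = Z.

As a check, the Euler characteristic is 5 − 9 + 6 = 2, which agrees with 1 − 0 + 1 = 2.

H_0 ≅ Z,  H_1 = 0,  H_2 ≅ Z.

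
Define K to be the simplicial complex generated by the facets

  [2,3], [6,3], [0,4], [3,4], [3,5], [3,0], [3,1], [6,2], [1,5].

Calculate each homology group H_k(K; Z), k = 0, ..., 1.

Fix the vertex order 0 < 1 < 2 < 3 < 4 < 5 < 6 and write every simplex with vertices in increasing order. Then dim K = 1 and the simplices of K are:

  0-simplices (7): [0], [1], [2], [3], [4], [5], [6]
  1-simplices (9): [0,3], [0,4], [1,3], [1,5], [2,3], [2,6], [3,4], [3,5], [3,6]

giving chain groups C_0 ≅ Z^7, C_1 ≅ Z^9.

Boundary ∂_1: C_1 → C_0 sends each edge [p,q] (with p < q) to q − p. For instance
  ∂[0,4] = [4] − [0].
The resulting 7×9 matrix has rank 6, and its Smith normal form has invariant factors (1,1,1,1,1,1).

From H_k ≅ ker(∂_k) / im(∂_{k+1}) we obtain:

  H_0: rank C_0 − rank ∂_1 = 7 − 6 = 1, and the invariant factors of ∂_1 are all 1, so H_0 = Z.
  H_1: rank ker ∂_1 − rank ∂_2 = (9 − 6) − 0 = 3, and there is no ∂_2, so H_1 = Z^3.

As a check, the Euler characteristic is 7 − 9 = -2, which agrees with 1 − 3 = -2.
(K is a triangulation of a wedge of 3 circles.)

H_0 ≅ Z,  H_1 ≅ Z^3.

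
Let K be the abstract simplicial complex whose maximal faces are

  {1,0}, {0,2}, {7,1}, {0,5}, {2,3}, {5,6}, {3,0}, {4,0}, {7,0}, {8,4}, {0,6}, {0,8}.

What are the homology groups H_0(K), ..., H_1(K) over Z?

H_0 ≅ Z,  H_1 ≅ Z^4.

We work with the vertex ordering 0 < 1 < 2 < 3 < 4 < 5 < 6 < 7 < 8. The simplices of K, each written with vertices in increasing order, are:

  0-simplices (9): [0], [1], [2], [3], [4], [5], [6], [7], [8]
  1-simplices (12): [0,1], [0,2], [0,3], [0,4], [0,5], [0,6], [0,7], [0,8], [1,7], [2,3], [4,8], [5,6]

so the chain groups are C_0 ≅ Z^9, C_1 ≅ Z^12.

∂_1: C_1 → C_0 is given by ∂[p,q] = [q] − [p]. For instance
  ∂[1,7] = [7] − [1].
This gives a 9×12 integer matrix of rank 8; reducing to Smith normal form yields diagonal entries (1,1,1,1,1,1,1,1).

Now H_k = ker ∂_k / im ∂_{k+1}, so:

  H_0: rank C_0 − rank ∂_1 = 9 − 8 = 1, and the invariant factors of ∂_1 are all 1, so H_0 ≅ Z.
  H_1: rank ker ∂_1 − rank ∂_2 = (12 − 8) − 0 = 4, and there is no ∂_2, so H_1 ≅ Z^4.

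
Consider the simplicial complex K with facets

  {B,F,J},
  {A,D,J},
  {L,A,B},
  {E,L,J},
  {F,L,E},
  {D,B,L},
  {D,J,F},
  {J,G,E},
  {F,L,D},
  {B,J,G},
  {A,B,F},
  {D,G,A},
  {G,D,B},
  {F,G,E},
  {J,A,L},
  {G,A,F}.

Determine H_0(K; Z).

H_0 ≅ Z.

Order the vertices as A < B < D < E < F < G < J < L. Listing each simplex with vertices in this order, K has dimension 2 with simplices:

  0-simplices (8): A, B, D, E, F, G, J, L
  1-simplices (24): AB, AD, AF, AG, AJ, AL, BD, BF, BG, BJ, BL, DF, DG, DJ, DL, EF, EG, EJ, EL, FG, FJ, FL, GJ, JL
  2-simplices (16): ABF, ABL, ADG, ADJ, AFG, AJL, BDG, BDL, BFJ, BGJ, DFJ, DFL, EFG, EFL, EGJ, EJL

giving chain groups C_0 ≅ Z^8, C_1 ≅ Z^24, C_2 ≅ Z^16.

The boundary map ∂_1: C_1 → C_0 maps an edge to its endpoints' difference, ∂[p,q] = q − p.
As a 8×24 matrix over Z this has rank 7, with invariant factors (1,1,1,1,1,1,1).

∂_2: C_2 → C_1 maps a triangle to the signed sum of its edges. For instance
  ∂DFJ = FJ − DJ + DF,
  ∂EJL = JL − EL + EJ.
As a 24×16 matrix over Z this has rank 15, with invariant factors (1,1,1,1,1,1,1,1,1,1,1,1,1,1,1).

Now H_k = ker ∂_k / im ∂_{k+1}, so:

  H_0: rank C_0 − rank ∂_1 = 8 − 7 = 1, and the invariant factors of ∂_1 are all 1, so H_0 = Z.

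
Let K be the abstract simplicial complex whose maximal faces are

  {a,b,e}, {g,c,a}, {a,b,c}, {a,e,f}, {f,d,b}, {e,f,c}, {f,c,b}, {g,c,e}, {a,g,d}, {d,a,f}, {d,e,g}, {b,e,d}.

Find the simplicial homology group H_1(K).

Order the vertices as a < b < c < d < e < f < g. Listing each simplex with vertices in this order, K has dimension 2 with simplices:

  0-simplices (7): a, b, c, d, e, f, g
  1-simplices (18): ab, ac, ad, ae, af, ag, bc, bd, be, bf, ce, cf, cg, de, df, dg, ef, eg
  2-simplices (12): abc, abe, acg, adf, adg, aef, bcf, bde, bdf, cef, ceg, deg

giving chain groups C_0 ≅ Z^7, C_1 ≅ Z^18, C_2 ≅ Z^12.

∂_1: C_1 → C_0 sends each edge [p,q] (with p < q) to q − p. For instance
  ∂ac = c − a.
This gives a 7×18 integer matrix of rank 6; reducing to Smith normal form yields diagonal entries (1,1,1,1,1,1).

∂_2: C_2 → C_1 acts by ∂[p,q,r] = [q,r] − [p,r] + [p,q]. For instance
  ∂aef = ef − af + ae,
  ∂acg = cg − ag + ac.
The 18×12 boundary matrix has rank 12 and Smith normal form diag(1,1,1,1,1,1,1,1,1,1,1,2).

From H_k ≅ ker(∂_k) / im(∂_{k+1}) we obtain:

  H_1: rank ker ∂_1 − rank ∂_2 = (18 − 6) − 12 = 0, and ∂_2 has invariant factor 2 > 1, so H_1 ≅ Z/2.

(K is a triangulation of the real projective plane RP^2.)

H_1 ≅ Z/2.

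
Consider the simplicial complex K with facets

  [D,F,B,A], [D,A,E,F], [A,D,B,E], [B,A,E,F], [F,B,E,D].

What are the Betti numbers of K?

b_0 = 1, b_1 = 0, b_2 = 0, b_3 = 1.

Take the total order A < B < D < E < F on the vertex set. Then K (dimension 3) consists of the simplices:

  0-simplices (5): A, B, D, E, F
  1-simplices (10): AB, AD, AE, AF, BD, BE, BF, DE, DF, EF
  2-simplices (10): ABD, ABE, ABF, ADE, ADF, AEF, BDE, BDF, BEF, DEF
  3-simplices (5): ABDE, ABDF, ABEF, ADEF, BDEF

Hence C_0 ≅ Z^5, C_1 ≅ Z^10, C_2 ≅ Z^10, C_3 ≅ Z^5.

∂_1: C_1 → C_0 sends each edge [p,q] (with p < q) to q − p. For instance
  ∂DF = F − D.
The resulting 5×10 matrix has rank 4, and its Smith normal form has invariant factors (1,1,1,1).

∂_2: C_2 → C_1 sends each 2-simplex [p,q,r] to [q,r] − [p,r] + [p,q]. For instance
  ∂BDF = DF − BF + BD,
  ∂ADE = DE − AE + AD.
The resulting 10×10 matrix has rank 6, and its Smith normal form has invariant factors (1,1,1,1,1,1).

∂_3: C_3 → C_2 sends each 3-simplex σ to the alternating sum Σ_i (−1)^i (σ with its i-th vertex removed). For instance
  ∂ABEF = BEF − AEF + ABF − ABE,
  ∂ABDE = BDE − ADE + ABE − ABD.
This gives a 10×5 integer matrix of rank 4; reducing to Smith normal form yields diagonal entries (1,1,1,1).

Computing H_k = (kernel of ∂_k) / (image of ∂_{k+1}):

  H_0: rank C_0 − rank ∂_1 = 5 − 4 = 1, and the invariant factors of ∂_1 are all 1, so H_0 ≅ Z.
  H_1: rank ker ∂_1 − rank ∂_2 = (10 − 4) − 6 = 0, and the invariant factors of ∂_2 are all 1, so H_1 ≅ 0.
  H_2: rank ker ∂_2 − rank ∂_3 = (10 − 6) − 4 = 0, and the invariant factors of ∂_3 are all 1, so H_2 ≅ 0.
  H_3: rank ker ∂_3 − rank ∂_4 = (5 − 4) − 0 = 1, and there is no ∂_4, so H_3 ≅ Z.

As a check, the Euler characteristic is 5 − 10 + 10 − 5 = 0, which agrees with 1 − 0 + 0 − 1 = 0.

Hence the Betti numbers are b_0 = 1, b_1 = 0, b_2 = 0, b_3 = 1.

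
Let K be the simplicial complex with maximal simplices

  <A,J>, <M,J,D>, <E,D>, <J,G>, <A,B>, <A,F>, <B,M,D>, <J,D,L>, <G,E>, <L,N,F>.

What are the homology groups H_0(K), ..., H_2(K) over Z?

Take the total order A < B < D < E < F < G < J < L < M < N on the vertex set. Then K (dimension 2) consists of the simplices:

  0-simplices (10): A, B, D, E, F, G, J, L, M, N
  1-simplices (16): AB, AF, AJ, BD, BM, DE, DJ, DL, DM, EG, FL, FN, GJ, JL, JM, LN
  2-simplices (4): BDM, DJL, DJM, FLN

giving chain groups C_0 ≅ Z^10, C_1 ≅ Z^16, C_2 ≅ Z^4.

∂_1: C_1 → C_0 sends each edge [p,q] (with p < q) to q − p. For instance
  ∂DJ = J − D.
As a 10×16 matrix over Z this has rank 9, with invariant factors (1,1,1,1,1,1,1,1,1).

Boundary ∂_2: C_2 → C_1 maps a triangle to the signed sum of its edges. For instance
  ∂FLN = LN − FN + FL,
  ∂BDM = DM − BM + BD.
This gives a 16×4 integer matrix of rank 4; reducing to Smith normal form yields diagonal entries (1,1,1,1).

Computing H_k = (kernel of ∂_k) / (image of ∂_{k+1}):

  H_0: rank C_0 − rank ∂_1 = 10 − 9 = 1, and the invariant factors of ∂_1 are all 1, so H_0 = Z.
  H_1: rank ker ∂_1 − rank ∂_2 = (16 − 9) − 4 = 3, and the invariant factors of ∂_2 are all 1, so H_1 = Z^3.
  H_2: rank ker ∂_2 − rank ∂_3 = (4 − 4) − 0 = 0, and there is no ∂_3, so H_2 = 0.

As a check, the Euler characteristic is 10 − 16 + 4 = -2, which agrees with 1 − 3 + 0 = -2.

H_0 = Z,  H_1 = Z^3,  H_2 = 0.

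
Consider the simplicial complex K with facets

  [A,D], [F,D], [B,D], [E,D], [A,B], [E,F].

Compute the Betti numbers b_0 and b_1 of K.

K has 5 vertices, 6 edges.
rank ∂_0 = 0, rank ∂_1 = 4 ⇒ b_0 = 5 − 0 − 4 = 1; all invariant factors of ∂_1 are 1 so no torsion. So H_0 ≅ Z.
rank ∂_1 = 4, rank ∂_2 = 0 ⇒ b_1 = 6 − 4 − 0 = 2. So H_1 ≅ Z^2.

b_0 = 1, b_1 = 2.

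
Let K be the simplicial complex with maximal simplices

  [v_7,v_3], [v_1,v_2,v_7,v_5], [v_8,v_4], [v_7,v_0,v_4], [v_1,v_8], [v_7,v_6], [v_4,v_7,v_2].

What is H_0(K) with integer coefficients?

Order the vertices as v_0 < v_1 < v_2 < v_3 < v_4 < v_5 < v_6 < v_7 < v_8. Listing each simplex with vertices in this order, K has dimension 3 with simplices:

  0-simplices (9): [v_0], [v_1], [v_2], [v_3], [v_4], [v_5], [v_6], [v_7], [v_8]
  1-simplices (14): [v_0,v_4], [v_0,v_7], [v_1,v_2], [v_1,v_5], [v_1,v_7], [v_1,v_8], [v_2,v_4], [v_2,v_5], [v_2,v_7], [v_3,v_7], [v_4,v_7], [v_4,v_8], [v_5,v_7], [v_6,v_7]
  2-simplices (6): [v_0,v_4,v_7], [v_1,v_2,v_5], [v_1,v_2,v_7], [v_1,v_5,v_7], [v_2,v_4,v_7], [v_2,v_5,v_7]
  3-simplices (1): [v_1,v_2,v_5,v_7]

so the chain groups are C_0 ≅ Z^9, C_1 ≅ Z^14, C_2 ≅ Z^6, C_3 ≅ Z^1.

The boundary map ∂_1: C_1 → C_0 is given by ∂[p,q] = [q] − [p]. For instance
  ∂[v_2,v_4] = [v_4] − [v_2].
The resulting 9×14 matrix has rank 8, and its Smith normal form has invariant factors (1,1,1,1,1,1,1,1).

Boundary ∂_2: C_2 → C_1 maps a triangle to the signed sum of its edges. For instance
  ∂[v_2,v_5,v_7] = [v_5,v_7] − [v_2,v_7] + [v_2,v_5],
  ∂[v_1,v_2,v_5] = [v_2,v_5] − [v_1,v_5] + [v_1,v_2].
The 14×6 boundary matrix has rank 5 and Smith normal form diag(1,1,1,1,1).

∂_3: C_3 → C_2 sends each 3-simplex σ to the alternating sum Σ_i (−1)^i (σ with its i-th vertex removed). For instance
  ∂[v_1,v_2,v_5,v_7] = [v_2,v_5,v_7] − [v_1,v_5,v_7] + [v_1,v_2,v_7] − [v_1,v_2,v_5].
This gives a 6×1 integer matrix of rank 1; reducing to Smith normal form yields diagonal entries (1).

Computing H_k = (kernel of ∂_k) / (image of ∂_{k+1}):

  H_0: rank C_0 − rank ∂_1 = 9 − 8 = 1, and the invariant factors of ∂_1 are all 1, so H_0 ≅ Z.

H_0 = Z.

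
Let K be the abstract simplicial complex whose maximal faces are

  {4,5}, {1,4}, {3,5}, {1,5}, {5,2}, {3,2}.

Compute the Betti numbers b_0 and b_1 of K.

Order the vertices as 1 < 2 < 3 < 4 < 5. Listing each simplex with vertices in this order, K has dimension 1 with simplices:

  0-simplices (5): [1], [2], [3], [4], [5]
  1-simplices (6): [1,4], [1,5], [2,3], [2,5], [3,5], [4,5]

so the chain groups are C_0 ≅ Z^5, C_1 ≅ Z^6.

Boundary ∂_1: C_1 → C_0 maps an edge to its endpoints' difference, ∂[p,q] = q − p.
As a 5×6 matrix over Z this has rank 4, with invariant factors (1,1,1,1).

Now H_k = ker ∂_k / im ∂_{k+1}, so:

  H_0: rank C_0 − rank ∂_1 = 5 − 4 = 1, and the invariant factors of ∂_1 are all 1, so H_0 = Z.
  H_1: rank ker ∂_1 − rank ∂_2 = (6 − 4) − 0 = 2, and there is no ∂_2, so H_1 = Z^2.

As a check, the Euler characteristic is 5 − 6 = -1, which agrees with 1 − 2 = -1.
(K is a triangulation of a wedge of 2 circles.)

Hence the Betti numbers are b_0 = 1, b_1 = 2.

b_0 = 1, b_1 = 2.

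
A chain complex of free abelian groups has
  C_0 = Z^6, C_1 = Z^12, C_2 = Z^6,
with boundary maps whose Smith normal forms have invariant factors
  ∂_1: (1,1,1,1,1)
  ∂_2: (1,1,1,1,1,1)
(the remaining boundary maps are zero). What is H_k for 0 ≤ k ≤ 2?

H_0 ≅ Z,  H_1 ≅ Z,  H_2 = 0.

H_0: b_0 = 6 − 0 − 5 = 1; torsion from ∂_1 factors > 1: none. So H_0 ≅ Z.
H_1: b_1 = 12 − 5 − 6 = 1; torsion from ∂_2 factors > 1: none. So H_1 ≅ Z.
H_2: b_2 = 6 − 6 − 0 = 0; torsion from ∂_3 factors > 1: none. So H_2 ≅ 0.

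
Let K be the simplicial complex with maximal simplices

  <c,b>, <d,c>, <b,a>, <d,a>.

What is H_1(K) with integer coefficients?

K has 4 vertices, 4 edges.
rank ∂_1 = 3, rank ∂_2 = 0 ⇒ b_1 = 4 − 3 − 0 = 1. So H_1 = Z.

H_1 ≅ Z.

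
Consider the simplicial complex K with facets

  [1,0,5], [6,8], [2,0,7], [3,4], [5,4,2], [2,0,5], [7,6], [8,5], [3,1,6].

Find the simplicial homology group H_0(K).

Take the total order 0 < 1 < 2 < 3 < 4 < 5 < 6 < 7 < 8 on the vertex set. Then K (dimension 2) consists of the simplices:

  0-simplices (9): [0], [1], [2], [3], [4], [5], [6], [7], [8]
  1-simplices (16): [0,1], [0,2], [0,5], [0,7], [1,3], [1,5], [1,6], [2,4], [2,5], [2,7], [3,4], [3,6], [4,5], [5,8], [6,7], [6,8]
  2-simplices (5): [0,1,5], [0,2,5], [0,2,7], [1,3,6], [2,4,5]

Hence C_0 ≅ Z^9, C_1 ≅ Z^16, C_2 ≅ Z^5.

∂_1: C_1 → C_0 is given by ∂[p,q] = [q] − [p]. For instance
  ∂[3,6] = [6] − [3].
The resulting 9×16 matrix has rank 8, and its Smith normal form has invariant factors (1,1,1,1,1,1,1,1).

∂_2: C_2 → C_1 acts by ∂[p,q,r] = [q,r] − [p,r] + [p,q]. For instance
  ∂[0,1,5] = [1,5] − [0,5] + [0,1],
  ∂[0,2,5] = [2,5] − [0,5] + [0,2].
The resulting 16×5 matrix has rank 5, and its Smith normal form has invariant factors (1,1,1,1,1).

Now H_k = ker ∂_k / im ∂_{k+1}, so:

  H_0: rank C_0 − rank ∂_1 = 9 − 8 = 1, and the invariant factors of ∂_1 are all 1, so H_0 = Z.

H_0 = Z.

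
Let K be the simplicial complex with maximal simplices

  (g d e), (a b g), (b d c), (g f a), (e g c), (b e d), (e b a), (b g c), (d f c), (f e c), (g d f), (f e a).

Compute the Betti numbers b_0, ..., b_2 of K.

b_0 = 1, b_1 = 0, b_2 = 0.

Order the vertices as a < b < c < d < e < f < g. Listing each simplex with vertices in this order, K has dimension 2 with simplices:

  0-simplices (7): a, b, c, d, e, f, g
  1-simplices (18): ab, ae, af, ag, bc, bd, be, bg, cd, ce, cf, cg, de, df, dg, ef, eg, fg
  2-simplices (12): abe, abg, aef, afg, bcd, bcg, bde, cdf, cef, ceg, deg, dfg

Hence C_0 ≅ Z^7, C_1 ≅ Z^18, C_2 ≅ Z^12.

∂_1: C_1 → C_0 sends each edge [p,q] (with p < q) to q − p. For instance
  ∂cf = f − c.
As a 7×18 matrix over Z this has rank 6, with invariant factors (1,1,1,1,1,1).

∂_2: C_2 → C_1 maps a triangle to the signed sum of its edges. For instance
  ∂dfg = fg − dg + df,
  ∂abe = be − ae + ab.
The 18×12 boundary matrix has rank 12 and Smith normal form diag(1,1,1,1,1,1,1,1,1,1,1,2).

From H_k ≅ ker(∂_k) / im(∂_{k+1}) we obtain:

  H_0: rank C_0 − rank ∂_1 = 7 − 6 = 1, and the invariant factors of ∂_1 are all 1, so H_0 ≅ Z.
  H_1: rank ker ∂_1 − rank ∂_2 = (18 − 6) − 12 = 0, and ∂_2 has invariant factor 2 > 1, so H_1 ≅ Z/2Z.
  H_2: rank ker ∂_2 − rank ∂_3 = (12 − 12) − 0 = 0, and there is no ∂_3, so H_2 ≅ 0.

As a check, the Euler characteristic is 7 − 18 + 12 = 1, which agrees with 1 − 0 + 0 = 1.

Hence the Betti numbers are b_0 = 1, b_1 = 0, b_2 = 0.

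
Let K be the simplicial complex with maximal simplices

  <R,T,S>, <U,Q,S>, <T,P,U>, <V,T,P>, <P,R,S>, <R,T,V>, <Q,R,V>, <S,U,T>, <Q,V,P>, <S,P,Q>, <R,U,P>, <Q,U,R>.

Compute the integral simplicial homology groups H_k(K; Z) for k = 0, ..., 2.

K has 7 vertices, 18 edges, 12 triangles.
rank ∂_0 = 0, rank ∂_1 = 6 ⇒ b_0 = 7 − 0 − 6 = 1; all invariant factors of ∂_1 are 1 so no torsion. So H_0 = Z.
rank ∂_1 = 6, rank ∂_2 = 12 ⇒ b_1 = 18 − 6 − 12 = 0; ∂_2 has invariant factor(s) [2] giving torsion. So H_1 = Z/2.
rank ∂_2 = 12, rank ∂_3 = 0 ⇒ b_2 = 12 − 12 − 0 = 0. So H_2 = 0.

H_0 ≅ Z,  H_1 ≅ Z/2,  H_2 = 0.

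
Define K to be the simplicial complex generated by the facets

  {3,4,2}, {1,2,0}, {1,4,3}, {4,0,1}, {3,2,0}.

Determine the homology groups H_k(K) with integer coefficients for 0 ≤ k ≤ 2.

We work with the vertex ordering 0 < 1 < 2 < 3 < 4. The simplices of K, each written with vertices in increasing order, are:

  0-simplices (5): [0], [1], [2], [3], [4]
  1-simplices (10): [0,1], [0,2], [0,3], [0,4], [1,2], [1,3], [1,4], [2,3], [2,4], [3,4]
  2-simplices (5): [0,1,2], [0,1,4], [0,2,3], [1,3,4], [2,3,4]

Hence C_0 ≅ Z^5, C_1 ≅ Z^10, C_2 ≅ Z^5.

The boundary map ∂_1: C_1 → C_0 sends each edge [p,q] (with p < q) to q − p.
This gives a 5×10 integer matrix of rank 4; reducing to Smith normal form yields diagonal entries (1,1,1,1).

The boundary map ∂_2: C_2 → C_1 sends each 2-simplex [p,q,r] to [q,r] − [p,r] + [p,q]. For instance
  ∂[0,1,2] = [1,2] − [0,2] + [0,1],
  ∂[2,3,4] = [3,4] − [2,4] + [2,3].
The resulting 10×5 matrix has rank 5, and its Smith normal form has invariant factors (1,1,1,1,1).

From H_k ≅ ker(∂_k) / im(∂_{k+1}) we obtain:

  H_0: rank C_0 − rank ∂_1 = 5 − 4 = 1, and the invariant factors of ∂_1 are all 1, so H_0 = Z.
  H_1: rank ker ∂_1 − rank ∂_2 = (10 − 4) − 5 = 1, and the invariant factors of ∂_2 are all 1, so H_1 = Z.
  H_2: rank ker ∂_2 − rank ∂_3 = (5 − 5) − 0 = 0, and there is no ∂_3, so H_2 = 0.

H_0 = Z,  H_1 = Z,  H_2 = 0.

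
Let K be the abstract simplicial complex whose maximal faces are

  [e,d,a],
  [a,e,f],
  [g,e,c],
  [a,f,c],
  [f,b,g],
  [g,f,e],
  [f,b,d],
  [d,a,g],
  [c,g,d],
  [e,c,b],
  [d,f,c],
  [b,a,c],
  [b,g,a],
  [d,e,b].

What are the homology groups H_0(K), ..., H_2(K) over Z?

K has 7 vertices, 21 edges, 14 triangles.
rank ∂_0 = 0, rank ∂_1 = 6 ⇒ b_0 = 7 − 0 − 6 = 1; all invariant factors of ∂_1 are 1 so no torsion. So H_0 ≅ Z.
rank ∂_1 = 6, rank ∂_2 = 13 ⇒ b_1 = 21 − 6 − 13 = 2; all invariant factors of ∂_2 are 1 so no torsion. So H_1 ≅ Z^2.
rank ∂_2 = 13, rank ∂_3 = 0 ⇒ b_2 = 14 − 13 − 0 = 1. So H_2 ≅ Z.

H_0 = Z,  H_1 = Z^2,  H_2 = Z.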